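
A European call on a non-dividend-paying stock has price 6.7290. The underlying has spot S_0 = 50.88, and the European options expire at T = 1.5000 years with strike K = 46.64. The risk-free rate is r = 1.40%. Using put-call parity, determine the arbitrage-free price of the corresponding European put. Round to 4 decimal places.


Put-call parity: C - P = S_0 * exp(-qT) - K * exp(-rT).
S_0 * exp(-qT) = 50.8800 * 1.00000000 = 50.88000000
K * exp(-rT) = 46.6400 * 0.97921896 = 45.67077251
P = C - S*exp(-qT) + K*exp(-rT)
P = 6.7290 - 50.88000000 + 45.67077251 = 1.5198

Answer: Put price = 1.5198


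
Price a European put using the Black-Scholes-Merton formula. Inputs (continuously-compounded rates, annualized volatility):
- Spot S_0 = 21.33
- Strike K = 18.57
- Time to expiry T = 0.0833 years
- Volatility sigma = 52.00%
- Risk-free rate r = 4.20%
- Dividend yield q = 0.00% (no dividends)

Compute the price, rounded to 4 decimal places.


d1 = (ln(S/K) + (r - q + 0.5*sigma^2) * T) / (sigma * sqrt(T)) = 1.02163413
d2 = d1 - sigma * sqrt(T) = 0.87155308
exp(-rT) = 0.99650751; exp(-qT) = 1.00000000
P = K * exp(-rT) * N(-d2) - S_0 * exp(-qT) * N(-d1)
N(-d1) = 0.15347705; N(-d2) = 0.19172612
P = 18.5700 * 0.99650751 * 0.19172612 - 21.3300 * 1.00000000 * 0.15347705 = 0.2743

Answer: Price = 0.2743


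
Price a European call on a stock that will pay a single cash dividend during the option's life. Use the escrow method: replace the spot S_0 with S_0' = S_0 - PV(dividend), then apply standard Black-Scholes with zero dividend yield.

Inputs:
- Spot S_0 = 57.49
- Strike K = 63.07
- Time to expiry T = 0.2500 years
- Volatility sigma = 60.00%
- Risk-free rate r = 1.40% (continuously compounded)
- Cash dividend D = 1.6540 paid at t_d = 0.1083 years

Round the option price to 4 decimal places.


Answer: Price = 4.1085

Derivation:
PV(D) = D * exp(-r * t_d) = 1.6540 * 0.99848495 = 1.65149411
S_0' = S_0 - PV(D) = 57.4900 - 1.65149411 = 55.83850589
d1 = (ln(S_0'/K) + (r + sigma^2/2)*T) / (sigma*sqrt(T)) = -0.24427173
d2 = d1 - sigma*sqrt(T) = -0.54427173
exp(-rT) = 0.99650612
N(d1) = 0.40351019; N(d2) = 0.29312725
C = S_0' * N(d1) - K * exp(-rT) * N(d2) = 55.83850589 * 0.40351019 - 63.0700 * 0.99650612 * 0.29312725 = 4.1085


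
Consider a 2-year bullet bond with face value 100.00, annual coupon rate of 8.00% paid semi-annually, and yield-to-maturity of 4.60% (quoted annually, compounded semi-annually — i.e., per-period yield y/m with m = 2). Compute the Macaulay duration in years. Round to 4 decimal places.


Coupon per period c = face * coupon_rate / m = 4.000000
Periods per year m = 2; per-period yield y/m = 0.023000
Number of cashflows N = 4
Cashflows (t years, CF_t, discount factor 1/(1+y/m)^(m*t), PV):
  t = 0.5000: CF_t = 4.000000, DF = 0.977517, PV = 3.910068
  t = 1.0000: CF_t = 4.000000, DF = 0.955540, PV = 3.822159
  t = 1.5000: CF_t = 4.000000, DF = 0.934056, PV = 3.736226
  t = 2.0000: CF_t = 104.000000, DF = 0.913056, PV = 94.957835
Price P = sum_t PV_t = 106.426288
Macaulay numerator sum_t t * PV_t:
  t * PV_t at t = 0.5000: 1.955034
  t * PV_t at t = 1.0000: 3.822159
  t * PV_t at t = 1.5000: 5.604338
  t * PV_t at t = 2.0000: 189.915670
Macaulay duration D = (sum_t t * PV_t) / P = 201.297201 / 106.426288 = 1.891424

Answer: Macaulay duration = 1.8914 years


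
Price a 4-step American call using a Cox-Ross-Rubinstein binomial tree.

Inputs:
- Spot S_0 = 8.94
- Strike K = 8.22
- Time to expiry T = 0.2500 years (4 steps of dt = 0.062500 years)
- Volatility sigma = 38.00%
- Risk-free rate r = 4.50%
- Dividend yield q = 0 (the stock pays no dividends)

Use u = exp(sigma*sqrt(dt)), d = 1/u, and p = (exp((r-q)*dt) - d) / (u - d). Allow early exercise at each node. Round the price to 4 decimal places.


Answer: Price = V(0,0) = 1.1634

Derivation:
dt = T/N = 0.062500
u = exp(sigma*sqrt(dt)) = 1.099659; d = 1/u = 0.909373
p = (exp((r-q)*dt) - d) / (u - d) = 0.491069
Discount per step: exp(-r*dt) = 0.997191
Stock lattice S(k, i) with i counting down-moves:
  k=0: S(0,0) = 8.9400
  k=1: S(1,0) = 9.8310; S(1,1) = 8.1298
  k=2: S(2,0) = 10.8107; S(2,1) = 8.9400; S(2,2) = 7.3930
  k=3: S(3,0) = 11.8881; S(3,1) = 9.8310; S(3,2) = 8.1298; S(3,3) = 6.7230
  k=4: S(4,0) = 13.0728; S(4,1) = 10.8107; S(4,2) = 8.9400; S(4,3) = 7.3930; S(4,4) = 6.1137
Terminal payoffs V(N, i) = max(S_T - K, 0):
  V(4,0) = 4.852824; V(4,1) = 2.590691; V(4,2) = 0.720000; V(4,3) = 0.000000; V(4,4) = 0.000000
Backward induction: V(k, i) = exp(-r*dt) * [p * V(k+1, i) + (1-p) * V(k+1, i+1)]; then take max(V_cont, immediate exercise) for American.
  V(3,0) = exp(-r*dt) * [p*4.852824 + (1-p)*2.590691] = 3.691159; exercise = 3.668073; V(3,0) = max -> 3.691159
  V(3,1) = exp(-r*dt) * [p*2.590691 + (1-p)*0.720000] = 1.634036; exercise = 1.610950; V(3,1) = max -> 1.634036
  V(3,2) = exp(-r*dt) * [p*0.720000 + (1-p)*0.000000] = 0.352577; exercise = 0.000000; V(3,2) = max -> 0.352577
  V(3,3) = exp(-r*dt) * [p*0.000000 + (1-p)*0.000000] = 0.000000; exercise = 0.000000; V(3,3) = max -> 0.000000
  V(2,0) = exp(-r*dt) * [p*3.691159 + (1-p)*1.634036] = 2.636799; exercise = 2.590691; V(2,0) = max -> 2.636799
  V(2,1) = exp(-r*dt) * [p*1.634036 + (1-p)*0.352577] = 0.979104; exercise = 0.720000; V(2,1) = max -> 0.979104
  V(2,2) = exp(-r*dt) * [p*0.352577 + (1-p)*0.000000] = 0.172653; exercise = 0.000000; V(2,2) = max -> 0.172653
  V(1,0) = exp(-r*dt) * [p*2.636799 + (1-p)*0.979104] = 1.788111; exercise = 1.610950; V(1,0) = max -> 1.788111
  V(1,1) = exp(-r*dt) * [p*0.979104 + (1-p)*0.172653] = 0.567079; exercise = 0.000000; V(1,1) = max -> 0.567079
  V(0,0) = exp(-r*dt) * [p*1.788111 + (1-p)*0.567079] = 1.163413; exercise = 0.720000; V(0,0) = max -> 1.163413


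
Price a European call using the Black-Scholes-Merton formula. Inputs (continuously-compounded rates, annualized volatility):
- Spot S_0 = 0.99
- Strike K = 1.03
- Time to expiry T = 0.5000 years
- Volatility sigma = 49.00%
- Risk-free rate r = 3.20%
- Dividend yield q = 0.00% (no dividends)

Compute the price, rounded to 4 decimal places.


d1 = (ln(S/K) + (r - q + 0.5*sigma^2) * T) / (sigma * sqrt(T)) = 0.10510164
d2 = d1 - sigma * sqrt(T) = -0.24138068
exp(-rT) = 0.98412732; exp(-qT) = 1.00000000
C = S_0 * exp(-qT) * N(d1) - K * exp(-rT) * N(d2)
N(d1) = 0.54185242; N(d2) = 0.40463004
C = 0.9900 * 1.00000000 * 0.54185242 - 1.0300 * 0.98412732 * 0.40463004 = 0.1263

Answer: Price = 0.1263


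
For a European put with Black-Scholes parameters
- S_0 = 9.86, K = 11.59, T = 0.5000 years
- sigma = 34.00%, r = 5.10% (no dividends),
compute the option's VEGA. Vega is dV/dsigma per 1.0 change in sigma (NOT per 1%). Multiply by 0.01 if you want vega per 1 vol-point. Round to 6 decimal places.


Answer: Vega = 2.517985

Derivation:
d1 = -0.4461281795; d2 = -0.6865444851
phi(d1) = 0.3611529560; exp(-qT) = 1.0000000000; exp(-rT) = 0.9748223790
Vega = S * exp(-qT) * phi(d1) * sqrt(T) = 9.8600 * 1.0000000000 * 0.3611529560 * 0.7071067812 = 2.517985


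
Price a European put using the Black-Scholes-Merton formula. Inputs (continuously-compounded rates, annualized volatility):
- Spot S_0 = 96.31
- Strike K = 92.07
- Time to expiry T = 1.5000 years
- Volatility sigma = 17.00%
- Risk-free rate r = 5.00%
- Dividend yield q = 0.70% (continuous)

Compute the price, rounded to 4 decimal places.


Answer: Price = 3.5571

Derivation:
d1 = (ln(S/K) + (r - q + 0.5*sigma^2) * T) / (sigma * sqrt(T)) = 0.63013363
d2 = d1 - sigma * sqrt(T) = 0.42192700
exp(-rT) = 0.92774349; exp(-qT) = 0.98955493
P = K * exp(-rT) * N(-d2) - S_0 * exp(-qT) * N(-d1)
N(-d1) = 0.26430358; N(-d2) = 0.33653915
P = 92.0700 * 0.92774349 * 0.33653915 - 96.3100 * 0.98955493 * 0.26430358 = 3.5571


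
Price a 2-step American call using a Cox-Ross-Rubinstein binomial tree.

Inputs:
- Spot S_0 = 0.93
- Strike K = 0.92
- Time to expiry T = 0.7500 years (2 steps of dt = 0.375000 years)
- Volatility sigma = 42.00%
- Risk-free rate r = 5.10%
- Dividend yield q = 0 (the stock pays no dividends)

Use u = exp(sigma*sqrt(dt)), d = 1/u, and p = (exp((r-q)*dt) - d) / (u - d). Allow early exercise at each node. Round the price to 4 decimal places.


dt = T/N = 0.375000
u = exp(sigma*sqrt(dt)) = 1.293299; d = 1/u = 0.773216
p = (exp((r-q)*dt) - d) / (u - d) = 0.473180
Discount per step: exp(-r*dt) = 0.981057
Stock lattice S(k, i) with i counting down-moves:
  k=0: S(0,0) = 0.9300
  k=1: S(1,0) = 1.2028; S(1,1) = 0.7191
  k=2: S(2,0) = 1.5555; S(2,1) = 0.9300; S(2,2) = 0.5560
Terminal payoffs V(N, i) = max(S_T - K, 0):
  V(2,0) = 0.635539; V(2,1) = 0.010000; V(2,2) = 0.000000
Backward induction: V(k, i) = exp(-r*dt) * [p * V(k+1, i) + (1-p) * V(k+1, i+1)]; then take max(V_cont, immediate exercise) for American.
  V(1,0) = exp(-r*dt) * [p*0.635539 + (1-p)*0.010000] = 0.300196; exercise = 0.282768; V(1,0) = max -> 0.300196
  V(1,1) = exp(-r*dt) * [p*0.010000 + (1-p)*0.000000] = 0.004642; exercise = 0.000000; V(1,1) = max -> 0.004642
  V(0,0) = exp(-r*dt) * [p*0.300196 + (1-p)*0.004642] = 0.141755; exercise = 0.010000; V(0,0) = max -> 0.141755

Answer: Price = V(0,0) = 0.1418


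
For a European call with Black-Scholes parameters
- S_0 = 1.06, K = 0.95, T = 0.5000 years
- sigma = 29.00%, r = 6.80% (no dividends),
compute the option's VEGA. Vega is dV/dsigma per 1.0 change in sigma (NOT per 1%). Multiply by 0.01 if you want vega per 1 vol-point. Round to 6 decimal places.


Answer: Vega = 0.216677

Derivation:
d1 = 0.8026257034; d2 = 0.5975647369
phi(d1) = 0.2890826796; exp(-qT) = 1.0000000000; exp(-rT) = 0.9665715046
Vega = S * exp(-qT) * phi(d1) * sqrt(T) = 1.0600 * 1.0000000000 * 0.2890826796 * 0.7071067812 = 0.216677


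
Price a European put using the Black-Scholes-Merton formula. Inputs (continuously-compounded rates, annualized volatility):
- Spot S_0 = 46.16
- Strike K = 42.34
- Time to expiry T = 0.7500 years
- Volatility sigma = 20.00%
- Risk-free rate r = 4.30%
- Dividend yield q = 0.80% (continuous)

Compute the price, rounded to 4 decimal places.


d1 = (ln(S/K) + (r - q + 0.5*sigma^2) * T) / (sigma * sqrt(T)) = 0.73687998
d2 = d1 - sigma * sqrt(T) = 0.56367490
exp(-rT) = 0.96826449; exp(-qT) = 0.99401796
P = K * exp(-rT) * N(-d2) - S_0 * exp(-qT) * N(-d1)
N(-d1) = 0.23059767; N(-d2) = 0.28648770
P = 42.3400 * 0.96826449 * 0.28648770 - 46.1600 * 0.99401796 * 0.23059767 = 1.1642

Answer: Price = 1.1642


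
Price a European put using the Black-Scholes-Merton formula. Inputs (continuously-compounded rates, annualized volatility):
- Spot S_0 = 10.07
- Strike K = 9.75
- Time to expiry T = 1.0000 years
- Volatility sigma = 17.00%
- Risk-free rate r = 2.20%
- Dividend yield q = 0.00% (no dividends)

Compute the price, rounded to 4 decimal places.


d1 = (ln(S/K) + (r - q + 0.5*sigma^2) * T) / (sigma * sqrt(T)) = 0.40437307
d2 = d1 - sigma * sqrt(T) = 0.23437307
exp(-rT) = 0.97824024; exp(-qT) = 1.00000000
P = K * exp(-rT) * N(-d2) - S_0 * exp(-qT) * N(-d1)
N(-d1) = 0.34296920; N(-d2) = 0.40734768
P = 9.7500 * 0.97824024 * 0.40734768 - 10.0700 * 1.00000000 * 0.34296920 = 0.4315

Answer: Price = 0.4315


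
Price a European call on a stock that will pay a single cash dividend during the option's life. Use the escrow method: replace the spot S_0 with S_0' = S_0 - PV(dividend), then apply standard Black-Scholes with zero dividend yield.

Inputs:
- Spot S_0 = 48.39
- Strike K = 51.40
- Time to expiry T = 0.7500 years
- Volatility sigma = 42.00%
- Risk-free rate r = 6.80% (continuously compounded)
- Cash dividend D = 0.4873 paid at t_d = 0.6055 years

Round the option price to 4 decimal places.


PV(D) = D * exp(-r * t_d) = 0.4873 * 0.95966213 = 0.46764336
S_0' = S_0 - PV(D) = 48.3900 - 0.46764336 = 47.92235664
d1 = (ln(S_0'/K) + (r + sigma^2/2)*T) / (sigma*sqrt(T)) = 0.12947481
d2 = d1 - sigma*sqrt(T) = -0.23425586
exp(-rT) = 0.95027867
N(d1) = 0.55150902; N(d2) = 0.40739318
C = S_0' * N(d1) - K * exp(-rT) * N(d2) = 47.92235664 * 0.55150902 - 51.4000 * 0.95027867 * 0.40739318 = 6.5308

Answer: Price = 6.5308


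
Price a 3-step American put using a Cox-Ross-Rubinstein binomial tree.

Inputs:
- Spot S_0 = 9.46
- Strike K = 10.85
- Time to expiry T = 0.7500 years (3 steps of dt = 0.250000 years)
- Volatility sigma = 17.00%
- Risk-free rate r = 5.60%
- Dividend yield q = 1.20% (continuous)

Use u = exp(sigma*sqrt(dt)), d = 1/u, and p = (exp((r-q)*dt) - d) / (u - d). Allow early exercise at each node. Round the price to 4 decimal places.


dt = T/N = 0.250000
u = exp(sigma*sqrt(dt)) = 1.088717; d = 1/u = 0.918512
p = (exp((r-q)*dt) - d) / (u - d) = 0.543748
Discount per step: exp(-r*dt) = 0.986098
Stock lattice S(k, i) with i counting down-moves:
  k=0: S(0,0) = 9.4600
  k=1: S(1,0) = 10.2993; S(1,1) = 8.6891
  k=2: S(2,0) = 11.2130; S(2,1) = 9.4600; S(2,2) = 7.9811
  k=3: S(3,0) = 12.2078; S(3,1) = 10.2993; S(3,2) = 8.6891; S(3,3) = 7.3307
Terminal payoffs V(N, i) = max(K - S_T, 0):
  V(3,0) = 0.000000; V(3,1) = 0.550737; V(3,2) = 2.160874; V(3,3) = 3.519290
Backward induction: V(k, i) = exp(-r*dt) * [p * V(k+1, i) + (1-p) * V(k+1, i+1)]; then take max(V_cont, immediate exercise) for American.
  V(2,0) = exp(-r*dt) * [p*0.000000 + (1-p)*0.550737] = 0.247782; exercise = 0.000000; V(2,0) = max -> 0.247782
  V(2,1) = exp(-r*dt) * [p*0.550737 + (1-p)*2.160874] = 1.267496; exercise = 1.390000; V(2,1) = max -> 1.390000
  V(2,2) = exp(-r*dt) * [p*2.160874 + (1-p)*3.519290] = 2.741997; exercise = 2.868931; V(2,2) = max -> 2.868931
  V(1,0) = exp(-r*dt) * [p*0.247782 + (1-p)*1.390000] = 0.758232; exercise = 0.550737; V(1,0) = max -> 0.758232
  V(1,1) = exp(-r*dt) * [p*1.390000 + (1-p)*2.868931] = 2.036060; exercise = 2.160874; V(1,1) = max -> 2.160874
  V(0,0) = exp(-r*dt) * [p*0.758232 + (1-p)*2.160874] = 1.378752; exercise = 1.390000; V(0,0) = max -> 1.390000

Answer: Price = V(0,0) = 1.3900


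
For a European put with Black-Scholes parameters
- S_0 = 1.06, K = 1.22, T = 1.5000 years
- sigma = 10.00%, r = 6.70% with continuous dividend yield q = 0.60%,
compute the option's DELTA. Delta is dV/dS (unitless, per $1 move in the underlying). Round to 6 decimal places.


d1 = -0.3395152051; d2 = -0.4619896922
phi(d1) = 0.3765991874; exp(-qT) = 0.9910403788; exp(-rT) = 0.9043851124
N(-d1) = 0.6328891777
Delta = -exp(-qT) * N(-d1) = -0.9910403788 * 0.6328891777 = -0.627219

Answer: Delta = -0.627219


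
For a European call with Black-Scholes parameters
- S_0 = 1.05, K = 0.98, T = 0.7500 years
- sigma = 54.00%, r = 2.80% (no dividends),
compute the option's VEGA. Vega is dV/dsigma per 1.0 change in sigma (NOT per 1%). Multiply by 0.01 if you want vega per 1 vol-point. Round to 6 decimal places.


Answer: Vega = 0.331264

Derivation:
d1 = 0.4262617056; d2 = -0.0413920124
phi(d1) = 0.3642961825; exp(-qT) = 1.0000000000; exp(-rT) = 0.9792189646
Vega = S * exp(-qT) * phi(d1) * sqrt(T) = 1.0500 * 1.0000000000 * 0.3642961825 * 0.8660254038 = 0.331264


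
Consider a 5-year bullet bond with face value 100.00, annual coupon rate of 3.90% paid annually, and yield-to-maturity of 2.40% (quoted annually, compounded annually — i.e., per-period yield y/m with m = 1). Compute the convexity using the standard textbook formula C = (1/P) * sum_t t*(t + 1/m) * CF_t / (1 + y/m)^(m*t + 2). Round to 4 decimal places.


Answer: Convexity = 25.9650

Derivation:
Coupon per period c = face * coupon_rate / m = 3.900000
Periods per year m = 1; per-period yield y/m = 0.024000
Number of cashflows N = 5
Cashflows (t years, CF_t, discount factor 1/(1+y/m)^(m*t), PV):
  t = 1.0000: CF_t = 3.900000, DF = 0.976562, PV = 3.808594
  t = 2.0000: CF_t = 3.900000, DF = 0.953674, PV = 3.719330
  t = 3.0000: CF_t = 3.900000, DF = 0.931323, PV = 3.632158
  t = 4.0000: CF_t = 3.900000, DF = 0.909495, PV = 3.547029
  t = 5.0000: CF_t = 103.900000, DF = 0.888178, PV = 92.281738
Price P = sum_t PV_t = 106.988849
Convexity numerator sum_t t*(t + 1/m) * CF_t / (1+y/m)^(m*t + 2):
  t = 1.0000: term = 7.264316
  t = 2.0000: term = 21.282176
  t = 3.0000: term = 41.566750
  t = 4.0000: term = 67.654216
  t = 5.0000: term = 2640.201697
Convexity = (1/P) * sum = 2777.969154 / 106.988849 = 25.965035


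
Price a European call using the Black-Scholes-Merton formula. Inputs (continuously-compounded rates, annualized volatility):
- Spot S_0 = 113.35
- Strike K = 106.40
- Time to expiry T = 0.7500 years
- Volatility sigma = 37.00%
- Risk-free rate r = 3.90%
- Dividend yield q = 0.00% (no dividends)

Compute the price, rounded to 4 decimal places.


d1 = (ln(S/K) + (r - q + 0.5*sigma^2) * T) / (sigma * sqrt(T)) = 0.44896723
d2 = d1 - sigma * sqrt(T) = 0.12853783
exp(-rT) = 0.97117364; exp(-qT) = 1.00000000
C = S_0 * exp(-qT) * N(d1) - K * exp(-rT) * N(d2)
N(d1) = 0.67327235; N(d2) = 0.55113832
C = 113.3500 * 1.00000000 * 0.67327235 - 106.4000 * 0.97117364 * 0.55113832 = 19.3647

Answer: Price = 19.3647


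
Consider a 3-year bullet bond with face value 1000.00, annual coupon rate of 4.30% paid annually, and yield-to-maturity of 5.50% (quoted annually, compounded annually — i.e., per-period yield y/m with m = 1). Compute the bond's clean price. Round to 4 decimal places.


Answer: Price = 967.6248

Derivation:
Coupon per period c = face * coupon_rate / m = 43.000000
Periods per year m = 1; per-period yield y/m = 0.055000
Number of cashflows N = 3
Cashflows (t years, CF_t, discount factor 1/(1+y/m)^(m*t), PV):
  t = 1.0000: CF_t = 43.000000, DF = 0.947867, PV = 40.758294
  t = 2.0000: CF_t = 43.000000, DF = 0.898452, PV = 38.633454
  t = 3.0000: CF_t = 1043.000000, DF = 0.851614, PV = 888.233052
Price P = sum_t PV_t = 967.624799


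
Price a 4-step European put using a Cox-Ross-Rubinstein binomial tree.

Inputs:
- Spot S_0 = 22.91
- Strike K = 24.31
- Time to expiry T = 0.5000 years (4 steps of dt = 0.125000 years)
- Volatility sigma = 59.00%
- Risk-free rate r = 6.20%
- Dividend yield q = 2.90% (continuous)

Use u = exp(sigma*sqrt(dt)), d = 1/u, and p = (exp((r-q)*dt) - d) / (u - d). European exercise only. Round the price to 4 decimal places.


dt = T/N = 0.125000
u = exp(sigma*sqrt(dt)) = 1.231948; d = 1/u = 0.811723
p = (exp((r-q)*dt) - d) / (u - d) = 0.457876
Discount per step: exp(-r*dt) = 0.992280
Stock lattice S(k, i) with i counting down-moves:
  k=0: S(0,0) = 22.9100
  k=1: S(1,0) = 28.2239; S(1,1) = 18.5966
  k=2: S(2,0) = 34.7704; S(2,1) = 22.9100; S(2,2) = 15.0953
  k=3: S(3,0) = 42.8353; S(3,1) = 28.2239; S(3,2) = 18.5966; S(3,3) = 12.2532
  k=4: S(4,0) = 52.7709; S(4,1) = 34.7704; S(4,2) = 22.9100; S(4,3) = 15.0953; S(4,4) = 9.9462
Terminal payoffs V(N, i) = max(K - S_T, 0):
  V(4,0) = 0.000000; V(4,1) = 0.000000; V(4,2) = 1.400000; V(4,3) = 9.214744; V(4,4) = 14.363831
Backward induction: V(k, i) = exp(-r*dt) * [p * V(k+1, i) + (1-p) * V(k+1, i+1)].
  V(3,0) = exp(-r*dt) * [p*0.000000 + (1-p)*0.000000] = 0.000000
  V(3,1) = exp(-r*dt) * [p*0.000000 + (1-p)*1.400000] = 0.753115
  V(3,2) = exp(-r*dt) * [p*1.400000 + (1-p)*9.214744] = 5.593049
  V(3,3) = exp(-r*dt) * [p*9.214744 + (1-p)*14.363831] = 11.913501
  V(2,0) = exp(-r*dt) * [p*0.000000 + (1-p)*0.753115] = 0.405130
  V(2,1) = exp(-r*dt) * [p*0.753115 + (1-p)*5.593049] = 3.350891
  V(2,2) = exp(-r*dt) * [p*5.593049 + (1-p)*11.913501] = 8.949889
  V(1,0) = exp(-r*dt) * [p*0.405130 + (1-p)*3.350891] = 1.986643
  V(1,1) = exp(-r*dt) * [p*3.350891 + (1-p)*8.949889] = 6.336943
  V(0,0) = exp(-r*dt) * [p*1.986643 + (1-p)*6.336943] = 4.311503

Answer: Price = V(0,0) = 4.3115


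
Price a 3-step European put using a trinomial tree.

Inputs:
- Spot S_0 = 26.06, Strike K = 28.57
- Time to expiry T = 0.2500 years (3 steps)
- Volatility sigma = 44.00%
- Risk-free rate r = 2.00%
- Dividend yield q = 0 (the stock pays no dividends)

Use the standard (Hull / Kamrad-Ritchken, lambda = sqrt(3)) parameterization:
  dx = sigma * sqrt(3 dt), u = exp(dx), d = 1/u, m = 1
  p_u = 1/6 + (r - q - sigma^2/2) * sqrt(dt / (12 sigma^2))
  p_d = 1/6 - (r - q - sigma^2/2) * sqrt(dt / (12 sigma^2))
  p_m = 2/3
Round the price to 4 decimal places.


dt = T/N = 0.083333; dx = sigma*sqrt(3*dt) = 0.220000
u = exp(dx) = 1.246077; d = 1/u = 0.802519
p_u = 0.152121, p_m = 0.666667, p_d = 0.181212
Discount per step: exp(-r*dt) = 0.998335
Stock lattice S(k, j) with j the centered position index:
  k=0: S(0,+0) = 26.0600
  k=1: S(1,-1) = 20.9136; S(1,+0) = 26.0600; S(1,+1) = 32.4728
  k=2: S(2,-2) = 16.7836; S(2,-1) = 20.9136; S(2,+0) = 26.0600; S(2,+1) = 32.4728; S(2,+2) = 40.4636
  k=3: S(3,-3) = 13.4691; S(3,-2) = 16.7836; S(3,-1) = 20.9136; S(3,+0) = 26.0600; S(3,+1) = 32.4728; S(3,+2) = 40.4636; S(3,+3) = 50.4207
Terminal payoffs V(N, j) = max(K - S_T, 0):
  V(3,-3) = 15.100854; V(3,-2) = 11.786411; V(3,-1) = 7.656360; V(3,+0) = 2.510000; V(3,+1) = 0.000000; V(3,+2) = 0.000000; V(3,+3) = 0.000000
Backward induction: V(k, j) = exp(-r*dt) * [p_u * V(k+1, j+1) + p_m * V(k+1, j) + p_d * V(k+1, j-1)]
  V(2,-2) = exp(-r*dt) * [p_u*7.656360 + p_m*11.786411 + p_d*15.100854] = 11.739178
  V(2,-1) = exp(-r*dt) * [p_u*2.510000 + p_m*7.656360 + p_d*11.786411] = 7.609212
  V(2,+0) = exp(-r*dt) * [p_u*0.000000 + p_m*2.510000 + p_d*7.656360] = 3.055662
  V(2,+1) = exp(-r*dt) * [p_u*0.000000 + p_m*0.000000 + p_d*2.510000] = 0.454085
  V(2,+2) = exp(-r*dt) * [p_u*0.000000 + p_m*0.000000 + p_d*0.000000] = 0.000000
  V(1,-1) = exp(-r*dt) * [p_u*3.055662 + p_m*7.609212 + p_d*11.739178] = 7.652156
  V(1,+0) = exp(-r*dt) * [p_u*0.454085 + p_m*3.055662 + p_d*7.609212] = 3.479262
  V(1,+1) = exp(-r*dt) * [p_u*0.000000 + p_m*0.454085 + p_d*3.055662] = 0.855020
  V(0,+0) = exp(-r*dt) * [p_u*0.855020 + p_m*3.479262 + p_d*7.652156] = 3.829849

Answer: Price = V(0,0) = 3.8298


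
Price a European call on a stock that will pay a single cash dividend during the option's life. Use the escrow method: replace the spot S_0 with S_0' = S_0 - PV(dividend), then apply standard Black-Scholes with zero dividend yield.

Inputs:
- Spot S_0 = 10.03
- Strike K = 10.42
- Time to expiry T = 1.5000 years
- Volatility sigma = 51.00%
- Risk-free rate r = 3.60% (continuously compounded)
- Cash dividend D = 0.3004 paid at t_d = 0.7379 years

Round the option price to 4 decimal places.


Answer: Price = 2.3373

Derivation:
PV(D) = D * exp(-r * t_d) = 0.3004 * 0.97378533 = 0.29252511
S_0' = S_0 - PV(D) = 10.0300 - 0.29252511 = 9.73747489
d1 = (ln(S_0'/K) + (r + sigma^2/2)*T) / (sigma*sqrt(T)) = 0.29030423
d2 = d1 - sigma*sqrt(T) = -0.33431565
exp(-rT) = 0.94743211
N(d1) = 0.61420825; N(d2) = 0.36907069
C = S_0' * N(d1) - K * exp(-rT) * N(d2) = 9.73747489 * 0.61420825 - 10.4200 * 0.94743211 * 0.36907069 = 2.3373


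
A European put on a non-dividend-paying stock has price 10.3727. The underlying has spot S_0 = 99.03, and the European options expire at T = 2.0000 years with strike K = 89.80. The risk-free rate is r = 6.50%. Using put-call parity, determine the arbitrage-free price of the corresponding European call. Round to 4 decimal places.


Answer: Call price = 30.5497

Derivation:
Put-call parity: C - P = S_0 * exp(-qT) - K * exp(-rT).
S_0 * exp(-qT) = 99.0300 * 1.00000000 = 99.03000000
K * exp(-rT) = 89.8000 * 0.87809543 = 78.85296970
C = P + S*exp(-qT) - K*exp(-rT)
C = 10.3727 + 99.03000000 - 78.85296970 = 30.5497


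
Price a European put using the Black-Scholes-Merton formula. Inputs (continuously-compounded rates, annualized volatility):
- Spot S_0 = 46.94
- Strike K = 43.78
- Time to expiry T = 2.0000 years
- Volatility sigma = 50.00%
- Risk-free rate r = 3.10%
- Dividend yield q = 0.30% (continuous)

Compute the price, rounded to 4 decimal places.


Answer: Price = 9.5592

Derivation:
d1 = (ln(S/K) + (r - q + 0.5*sigma^2) * T) / (sigma * sqrt(T)) = 0.53131027
d2 = d1 - sigma * sqrt(T) = -0.17579651
exp(-rT) = 0.93988289; exp(-qT) = 0.99401796
P = K * exp(-rT) * N(-d2) - S_0 * exp(-qT) * N(-d1)
N(-d1) = 0.29760189; N(-d2) = 0.56977309
P = 43.7800 * 0.93988289 * 0.56977309 - 46.9400 * 0.99401796 * 0.29760189 = 9.5592


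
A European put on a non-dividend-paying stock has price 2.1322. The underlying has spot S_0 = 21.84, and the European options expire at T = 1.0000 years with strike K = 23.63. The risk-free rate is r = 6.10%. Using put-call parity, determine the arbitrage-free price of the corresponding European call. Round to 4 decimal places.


Answer: Call price = 1.7405

Derivation:
Put-call parity: C - P = S_0 * exp(-qT) - K * exp(-rT).
S_0 * exp(-qT) = 21.8400 * 1.00000000 = 21.84000000
K * exp(-rT) = 23.6300 * 0.94082324 = 22.23165316
C = P + S*exp(-qT) - K*exp(-rT)
C = 2.1322 + 21.84000000 - 22.23165316 = 1.7405


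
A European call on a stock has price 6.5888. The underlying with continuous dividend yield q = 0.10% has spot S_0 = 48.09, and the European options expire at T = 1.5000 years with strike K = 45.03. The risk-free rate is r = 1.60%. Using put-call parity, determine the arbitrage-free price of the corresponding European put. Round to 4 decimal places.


Answer: Put price = 2.5330

Derivation:
Put-call parity: C - P = S_0 * exp(-qT) - K * exp(-rT).
S_0 * exp(-qT) = 48.0900 * 0.99850112 = 48.01791907
K * exp(-rT) = 45.0300 * 0.97628571 = 43.96214551
P = C - S*exp(-qT) + K*exp(-rT)
P = 6.5888 - 48.01791907 + 43.96214551 = 2.5330


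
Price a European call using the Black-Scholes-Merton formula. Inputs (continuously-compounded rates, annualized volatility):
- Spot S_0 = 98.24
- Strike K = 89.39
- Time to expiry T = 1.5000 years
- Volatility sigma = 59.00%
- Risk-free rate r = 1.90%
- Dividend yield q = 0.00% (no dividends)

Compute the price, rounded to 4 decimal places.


d1 = (ln(S/K) + (r - q + 0.5*sigma^2) * T) / (sigma * sqrt(T)) = 0.53138656
d2 = d1 - sigma * sqrt(T) = -0.19121292
exp(-rT) = 0.97190229; exp(-qT) = 1.00000000
C = S_0 * exp(-qT) * N(d1) - K * exp(-rT) * N(d2)
N(d1) = 0.70242453; N(d2) = 0.42417939
C = 98.2400 * 1.00000000 * 0.70242453 - 89.3900 * 0.97190229 * 0.42417939 = 32.1542

Answer: Price = 32.1542


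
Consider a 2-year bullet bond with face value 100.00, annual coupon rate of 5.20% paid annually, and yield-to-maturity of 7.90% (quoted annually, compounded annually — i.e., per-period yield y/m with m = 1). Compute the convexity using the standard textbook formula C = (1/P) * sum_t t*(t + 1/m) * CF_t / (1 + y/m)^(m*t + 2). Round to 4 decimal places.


Answer: Convexity = 4.9796

Derivation:
Coupon per period c = face * coupon_rate / m = 5.200000
Periods per year m = 1; per-period yield y/m = 0.079000
Number of cashflows N = 2
Cashflows (t years, CF_t, discount factor 1/(1+y/m)^(m*t), PV):
  t = 1.0000: CF_t = 5.200000, DF = 0.926784, PV = 4.819277
  t = 2.0000: CF_t = 105.200000, DF = 0.858929, PV = 90.359298
Price P = sum_t PV_t = 95.178576
Convexity numerator sum_t t*(t + 1/m) * CF_t / (1+y/m)^(m*t + 2):
  t = 1.0000: term = 8.278831
  t = 2.0000: term = 465.673165
Convexity = (1/P) * sum = 473.951995 / 95.178576 = 4.979608


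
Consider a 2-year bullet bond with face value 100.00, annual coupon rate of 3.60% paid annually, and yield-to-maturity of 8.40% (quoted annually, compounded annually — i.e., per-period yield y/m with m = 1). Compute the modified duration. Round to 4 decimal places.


Coupon per period c = face * coupon_rate / m = 3.600000
Periods per year m = 1; per-period yield y/m = 0.084000
Number of cashflows N = 2
Cashflows (t years, CF_t, discount factor 1/(1+y/m)^(m*t), PV):
  t = 1.0000: CF_t = 3.600000, DF = 0.922509, PV = 3.321033
  t = 2.0000: CF_t = 103.600000, DF = 0.851023, PV = 88.166011
Price P = sum_t PV_t = 91.487044
First compute Macaulay numerator sum_t t * PV_t:
  t * PV_t at t = 1.0000: 3.321033
  t * PV_t at t = 2.0000: 176.332022
Macaulay duration D = 179.653055 / 91.487044 = 1.963699
Modified duration = D / (1 + y/m) = 1.963699 / (1 + 0.084000) = 1.811531

Answer: Modified duration = 1.8115


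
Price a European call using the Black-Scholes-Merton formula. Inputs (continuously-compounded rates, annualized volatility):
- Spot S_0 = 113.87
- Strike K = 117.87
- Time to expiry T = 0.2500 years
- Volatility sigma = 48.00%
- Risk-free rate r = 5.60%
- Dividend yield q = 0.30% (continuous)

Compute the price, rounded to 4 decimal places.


d1 = (ln(S/K) + (r - q + 0.5*sigma^2) * T) / (sigma * sqrt(T)) = 0.03135469
d2 = d1 - sigma * sqrt(T) = -0.20864531
exp(-rT) = 0.98609754; exp(-qT) = 0.99925028
C = S_0 * exp(-qT) * N(d1) - K * exp(-rT) * N(d2)
N(d1) = 0.51250666; N(d2) = 0.41736257
C = 113.8700 * 0.99925028 * 0.51250666 - 117.8700 * 0.98609754 * 0.41736257 = 9.8048

Answer: Price = 9.8048


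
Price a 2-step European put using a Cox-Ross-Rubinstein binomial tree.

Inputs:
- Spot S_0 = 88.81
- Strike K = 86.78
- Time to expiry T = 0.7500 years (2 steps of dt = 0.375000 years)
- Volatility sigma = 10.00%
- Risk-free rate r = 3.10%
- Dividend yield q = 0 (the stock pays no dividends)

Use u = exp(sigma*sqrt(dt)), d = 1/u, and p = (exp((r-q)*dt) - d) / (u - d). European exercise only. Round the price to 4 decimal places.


dt = T/N = 0.375000
u = exp(sigma*sqrt(dt)) = 1.063151; d = 1/u = 0.940600
p = (exp((r-q)*dt) - d) / (u - d) = 0.580107
Discount per step: exp(-r*dt) = 0.988442
Stock lattice S(k, i) with i counting down-moves:
  k=0: S(0,0) = 88.8100
  k=1: S(1,0) = 94.4185; S(1,1) = 83.5347
  k=2: S(2,0) = 100.3811; S(2,1) = 88.8100; S(2,2) = 78.5727
Terminal payoffs V(N, i) = max(K - S_T, 0):
  V(2,0) = 0.000000; V(2,1) = 0.000000; V(2,2) = 8.207264
Backward induction: V(k, i) = exp(-r*dt) * [p * V(k+1, i) + (1-p) * V(k+1, i+1)].
  V(1,0) = exp(-r*dt) * [p*0.000000 + (1-p)*0.000000] = 0.000000
  V(1,1) = exp(-r*dt) * [p*0.000000 + (1-p)*8.207264] = 3.406340
  V(0,0) = exp(-r*dt) * [p*0.000000 + (1-p)*3.406340] = 1.413766

Answer: Price = V(0,0) = 1.4138


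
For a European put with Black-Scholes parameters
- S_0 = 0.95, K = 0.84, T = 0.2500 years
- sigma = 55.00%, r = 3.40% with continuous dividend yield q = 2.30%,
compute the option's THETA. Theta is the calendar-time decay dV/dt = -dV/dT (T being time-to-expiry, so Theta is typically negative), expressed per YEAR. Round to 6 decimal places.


d1 = 0.5949912464; d2 = 0.3199912464
phi(d1) = 0.3342233407; exp(-qT) = 0.9942664996; exp(-rT) = 0.9915360229
Theta = -S*exp(-qT)*phi(d1)*sigma/(2*sqrt(T)) + r*K*exp(-rT)*N(-d2) - q*S*exp(-qT)*N(-d1)
N(-d1) = 0.2759246611; N(-d2) = 0.3744874832; sqrt(T) = 0.5000000000
Term 1 = -0.9500 * 0.9942664996 * 0.3342233407 * 0.5500 / (2 * 0.5000000000) = -0.1736304446
Term 2 = 0.0340 * 0.8400 * 0.9915360229 * 0.3744874832 = 0.0106048372
Term 3 = -0.0230 * 0.9500 * 0.9942664996 * 0.2759246611 = -0.0059943868
Theta = -0.1736304446 + (0.0106048372) + (-0.0059943868) = -0.169020

Answer: Theta = -0.169020


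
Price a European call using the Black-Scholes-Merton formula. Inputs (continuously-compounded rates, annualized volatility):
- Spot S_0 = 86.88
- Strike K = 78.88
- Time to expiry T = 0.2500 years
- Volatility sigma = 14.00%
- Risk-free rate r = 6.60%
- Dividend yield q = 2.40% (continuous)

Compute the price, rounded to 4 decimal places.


Answer: Price = 8.9278

Derivation:
d1 = (ln(S/K) + (r - q + 0.5*sigma^2) * T) / (sigma * sqrt(T)) = 1.56500208
d2 = d1 - sigma * sqrt(T) = 1.49500208
exp(-rT) = 0.98363538; exp(-qT) = 0.99401796
C = S_0 * exp(-qT) * N(d1) - K * exp(-rT) * N(d2)
N(d1) = 0.94120879; N(d2) = 0.93254305
C = 86.8800 * 0.99401796 * 0.94120879 - 78.8800 * 0.98363538 * 0.93254305 = 8.9278


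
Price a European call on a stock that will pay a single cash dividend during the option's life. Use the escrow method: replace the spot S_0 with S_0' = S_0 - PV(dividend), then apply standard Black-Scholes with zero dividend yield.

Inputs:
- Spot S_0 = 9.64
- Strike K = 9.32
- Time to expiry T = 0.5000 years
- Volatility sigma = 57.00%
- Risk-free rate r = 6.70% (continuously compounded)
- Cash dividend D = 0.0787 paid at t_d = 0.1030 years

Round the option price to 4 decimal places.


Answer: Price = 1.7735

Derivation:
PV(D) = D * exp(-r * t_d) = 0.0787 * 0.99312276 = 0.07815876
S_0' = S_0 - PV(D) = 9.6400 - 0.07815876 = 9.56184124
d1 = (ln(S_0'/K) + (r + sigma^2/2)*T) / (sigma*sqrt(T)) = 0.34820091
d2 = d1 - sigma*sqrt(T) = -0.05484996
exp(-rT) = 0.96705491
N(d1) = 0.63615535; N(d2) = 0.47812900
C = S_0' * N(d1) - K * exp(-rT) * N(d2) = 9.56184124 * 0.63615535 - 9.3200 * 0.96705491 * 0.47812900 = 1.7735


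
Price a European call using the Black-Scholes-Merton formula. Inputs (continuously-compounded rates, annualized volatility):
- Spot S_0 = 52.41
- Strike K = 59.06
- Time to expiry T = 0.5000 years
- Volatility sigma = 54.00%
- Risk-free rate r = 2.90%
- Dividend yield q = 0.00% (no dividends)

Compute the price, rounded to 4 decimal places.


Answer: Price = 5.7848

Derivation:
d1 = (ln(S/K) + (r - q + 0.5*sigma^2) * T) / (sigma * sqrt(T)) = -0.08395312
d2 = d1 - sigma * sqrt(T) = -0.46579078
exp(-rT) = 0.98560462; exp(-qT) = 1.00000000
C = S_0 * exp(-qT) * N(d1) - K * exp(-rT) * N(d2)
N(d1) = 0.46654685; N(d2) = 0.32068263
C = 52.4100 * 1.00000000 * 0.46654685 - 59.0600 * 0.98560462 * 0.32068263 = 5.7848


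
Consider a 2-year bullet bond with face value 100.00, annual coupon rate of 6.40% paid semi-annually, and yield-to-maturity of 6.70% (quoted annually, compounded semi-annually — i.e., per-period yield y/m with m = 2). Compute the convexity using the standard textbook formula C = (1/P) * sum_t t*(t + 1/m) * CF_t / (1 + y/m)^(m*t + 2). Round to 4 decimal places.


Coupon per period c = face * coupon_rate / m = 3.200000
Periods per year m = 2; per-period yield y/m = 0.033500
Number of cashflows N = 4
Cashflows (t years, CF_t, discount factor 1/(1+y/m)^(m*t), PV):
  t = 0.5000: CF_t = 3.200000, DF = 0.967586, PV = 3.096275
  t = 1.0000: CF_t = 3.200000, DF = 0.936222, PV = 2.995912
  t = 1.5000: CF_t = 3.200000, DF = 0.905876, PV = 2.898802
  t = 2.0000: CF_t = 103.200000, DF = 0.876512, PV = 90.456082
Price P = sum_t PV_t = 99.447071
Convexity numerator sum_t t*(t + 1/m) * CF_t / (1+y/m)^(m*t + 2):
  t = 0.5000: term = 1.449401
  t = 1.0000: term = 4.207260
  t = 1.5000: term = 8.141770
  t = 2.0000: term = 423.435061
Convexity = (1/P) * sum = 437.233492 / 99.447071 = 4.396645

Answer: Convexity = 4.3966


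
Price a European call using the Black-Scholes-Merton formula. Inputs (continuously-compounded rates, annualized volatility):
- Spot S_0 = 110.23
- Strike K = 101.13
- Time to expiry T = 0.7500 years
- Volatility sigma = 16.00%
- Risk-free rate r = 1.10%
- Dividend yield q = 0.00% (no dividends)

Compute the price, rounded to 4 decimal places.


Answer: Price = 12.0762

Derivation:
d1 = (ln(S/K) + (r - q + 0.5*sigma^2) * T) / (sigma * sqrt(T)) = 0.75064393
d2 = d1 - sigma * sqrt(T) = 0.61207987
exp(-rT) = 0.99178394; exp(-qT) = 1.00000000
C = S_0 * exp(-qT) * N(d1) - K * exp(-rT) * N(d2)
N(d1) = 0.77356651; N(d2) = 0.72975754
C = 110.2300 * 1.00000000 * 0.77356651 - 101.1300 * 0.99178394 * 0.72975754 = 12.0762


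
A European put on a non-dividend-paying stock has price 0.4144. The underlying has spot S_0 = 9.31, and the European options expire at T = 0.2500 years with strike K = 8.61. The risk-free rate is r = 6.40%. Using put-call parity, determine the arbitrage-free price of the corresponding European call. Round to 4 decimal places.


Put-call parity: C - P = S_0 * exp(-qT) - K * exp(-rT).
S_0 * exp(-qT) = 9.3100 * 1.00000000 = 9.31000000
K * exp(-rT) = 8.6100 * 0.98412732 = 8.47333623
C = P + S*exp(-qT) - K*exp(-rT)
C = 0.4144 + 9.31000000 - 8.47333623 = 1.2511

Answer: Call price = 1.2511


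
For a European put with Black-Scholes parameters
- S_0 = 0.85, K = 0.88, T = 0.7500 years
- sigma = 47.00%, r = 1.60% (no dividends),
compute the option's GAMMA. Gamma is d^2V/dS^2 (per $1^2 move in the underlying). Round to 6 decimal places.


d1 = 0.1477818720; d2 = -0.2592500678
phi(d1) = 0.3946096328; exp(-qT) = 1.0000000000; exp(-rT) = 0.9880717129
Gamma = exp(-qT) * phi(d1) / (S * sigma * sqrt(T)) = 1.0000000000 * 0.3946096328 / (0.8500 * 0.4700 * 0.8660254038) = 1.140566

Answer: Gamma = 1.140566


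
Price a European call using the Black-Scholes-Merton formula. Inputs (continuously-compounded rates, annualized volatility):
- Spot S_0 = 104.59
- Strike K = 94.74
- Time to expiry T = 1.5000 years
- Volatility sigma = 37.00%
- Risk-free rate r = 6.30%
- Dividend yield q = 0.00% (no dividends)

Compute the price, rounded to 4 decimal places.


d1 = (ln(S/K) + (r - q + 0.5*sigma^2) * T) / (sigma * sqrt(T)) = 0.65338847
d2 = d1 - sigma * sqrt(T) = 0.20023287
exp(-rT) = 0.90982773; exp(-qT) = 1.00000000
C = S_0 * exp(-qT) * N(d1) - K * exp(-rT) * N(d2)
N(d1) = 0.74324707; N(d2) = 0.57935077
C = 104.5900 * 1.00000000 * 0.74324707 - 94.7400 * 0.90982773 * 0.57935077 = 27.7979

Answer: Price = 27.7979


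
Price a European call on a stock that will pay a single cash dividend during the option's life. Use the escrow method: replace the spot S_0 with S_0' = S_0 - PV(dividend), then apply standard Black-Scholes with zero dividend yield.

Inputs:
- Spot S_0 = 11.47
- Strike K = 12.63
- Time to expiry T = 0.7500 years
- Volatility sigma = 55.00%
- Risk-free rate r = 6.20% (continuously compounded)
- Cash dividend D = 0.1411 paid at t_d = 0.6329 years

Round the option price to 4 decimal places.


Answer: Price = 1.8587

Derivation:
PV(D) = D * exp(-r * t_d) = 0.1411 * 0.96152011 = 0.13567049
S_0' = S_0 - PV(D) = 11.4700 - 0.13567049 = 11.33432951
d1 = (ln(S_0'/K) + (r + sigma^2/2)*T) / (sigma*sqrt(T)) = 0.10853911
d2 = d1 - sigma*sqrt(T) = -0.36777486
exp(-rT) = 0.95456456
N(d1) = 0.54321597; N(d2) = 0.35652056
C = S_0' * N(d1) - K * exp(-rT) * N(d2) = 11.33432951 * 0.54321597 - 12.6300 * 0.95456456 * 0.35652056 = 1.8587


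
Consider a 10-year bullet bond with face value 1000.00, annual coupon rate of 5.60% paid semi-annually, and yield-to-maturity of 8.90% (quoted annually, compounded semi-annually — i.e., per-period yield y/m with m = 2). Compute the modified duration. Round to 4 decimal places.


Coupon per period c = face * coupon_rate / m = 28.000000
Periods per year m = 2; per-period yield y/m = 0.044500
Number of cashflows N = 20
Cashflows (t years, CF_t, discount factor 1/(1+y/m)^(m*t), PV):
  t = 0.5000: CF_t = 28.000000, DF = 0.957396, PV = 26.807085
  t = 1.0000: CF_t = 28.000000, DF = 0.916607, PV = 25.664993
  t = 1.5000: CF_t = 28.000000, DF = 0.877556, PV = 24.571558
  t = 2.0000: CF_t = 28.000000, DF = 0.840168, PV = 23.524709
  t = 2.5000: CF_t = 28.000000, DF = 0.804374, PV = 22.522459
  t = 3.0000: CF_t = 28.000000, DF = 0.770104, PV = 21.562910
  t = 3.5000: CF_t = 28.000000, DF = 0.737294, PV = 20.644241
  t = 4.0000: CF_t = 28.000000, DF = 0.705883, PV = 19.764711
  t = 4.5000: CF_t = 28.000000, DF = 0.675809, PV = 18.922653
  t = 5.0000: CF_t = 28.000000, DF = 0.647017, PV = 18.116470
  t = 5.5000: CF_t = 28.000000, DF = 0.619451, PV = 17.344634
  t = 6.0000: CF_t = 28.000000, DF = 0.593060, PV = 16.605681
  t = 6.5000: CF_t = 28.000000, DF = 0.567793, PV = 15.898211
  t = 7.0000: CF_t = 28.000000, DF = 0.543603, PV = 15.220882
  t = 7.5000: CF_t = 28.000000, DF = 0.520443, PV = 14.572409
  t = 8.0000: CF_t = 28.000000, DF = 0.498270, PV = 13.951565
  t = 8.5000: CF_t = 28.000000, DF = 0.477042, PV = 13.357171
  t = 9.0000: CF_t = 28.000000, DF = 0.456718, PV = 12.788100
  t = 9.5000: CF_t = 28.000000, DF = 0.437260, PV = 12.243275
  t = 10.0000: CF_t = 1028.000000, DF = 0.418631, PV = 430.352399
Price P = sum_t PV_t = 784.436116
First compute Macaulay numerator sum_t t * PV_t:
  t * PV_t at t = 0.5000: 13.403542
  t * PV_t at t = 1.0000: 25.664993
  t * PV_t at t = 1.5000: 36.857337
  t * PV_t at t = 2.0000: 47.049417
  t * PV_t at t = 2.5000: 56.306148
  t * PV_t at t = 3.0000: 64.688729
  t * PV_t at t = 3.5000: 72.254844
  t * PV_t at t = 4.0000: 79.058846
  t * PV_t at t = 4.5000: 85.151940
  t * PV_t at t = 5.0000: 90.582352
  t * PV_t at t = 5.5000: 95.395488
  t * PV_t at t = 6.0000: 99.634088
  t * PV_t at t = 6.5000: 103.338371
  t * PV_t at t = 7.0000: 106.546172
  t * PV_t at t = 7.5000: 109.293071
  t * PV_t at t = 8.0000: 111.612519
  t * PV_t at t = 8.5000: 113.535951
  t * PV_t at t = 9.0000: 115.092903
  t * PV_t at t = 9.5000: 116.311108
  t * PV_t at t = 10.0000: 4303.523990
Macaulay duration D = 5845.301810 / 784.436116 = 7.451597
Modified duration = D / (1 + y/m) = 7.451597 / (1 + 0.044500) = 7.134128

Answer: Modified duration = 7.1341


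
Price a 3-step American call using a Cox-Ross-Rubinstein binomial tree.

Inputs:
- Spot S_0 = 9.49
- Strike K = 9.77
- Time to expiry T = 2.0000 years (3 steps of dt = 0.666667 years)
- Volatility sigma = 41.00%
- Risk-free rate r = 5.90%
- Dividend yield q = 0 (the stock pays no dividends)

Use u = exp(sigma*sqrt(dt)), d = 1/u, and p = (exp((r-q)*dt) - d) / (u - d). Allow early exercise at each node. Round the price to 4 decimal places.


dt = T/N = 0.666667
u = exp(sigma*sqrt(dt)) = 1.397610; d = 1/u = 0.715507
p = (exp((r-q)*dt) - d) / (u - d) = 0.475896
Discount per step: exp(-r*dt) = 0.961430
Stock lattice S(k, i) with i counting down-moves:
  k=0: S(0,0) = 9.4900
  k=1: S(1,0) = 13.2633; S(1,1) = 6.7902
  k=2: S(2,0) = 18.5369; S(2,1) = 9.4900; S(2,2) = 4.8584
  k=3: S(3,0) = 25.9074; S(3,1) = 13.2633; S(3,2) = 6.7902; S(3,3) = 3.4762
Terminal payoffs V(N, i) = max(S_T - K, 0):
  V(3,0) = 16.137420; V(3,1) = 3.493318; V(3,2) = 0.000000; V(3,3) = 0.000000
Backward induction: V(k, i) = exp(-r*dt) * [p * V(k+1, i) + (1-p) * V(k+1, i+1)]; then take max(V_cont, immediate exercise) for American.
  V(2,0) = exp(-r*dt) * [p*16.137420 + (1-p)*3.493318] = 9.143773; exercise = 8.766946; V(2,0) = max -> 9.143773
  V(2,1) = exp(-r*dt) * [p*3.493318 + (1-p)*0.000000] = 1.598335; exercise = 0.000000; V(2,1) = max -> 1.598335
  V(2,2) = exp(-r*dt) * [p*0.000000 + (1-p)*0.000000] = 0.000000; exercise = 0.000000; V(2,2) = max -> 0.000000
  V(1,0) = exp(-r*dt) * [p*9.143773 + (1-p)*1.598335] = 4.989033; exercise = 3.493318; V(1,0) = max -> 4.989033
  V(1,1) = exp(-r*dt) * [p*1.598335 + (1-p)*0.000000] = 0.731304; exercise = 0.000000; V(1,1) = max -> 0.731304
  V(0,0) = exp(-r*dt) * [p*4.989033 + (1-p)*0.731304] = 2.651182; exercise = 0.000000; V(0,0) = max -> 2.651182

Answer: Price = V(0,0) = 2.6512
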